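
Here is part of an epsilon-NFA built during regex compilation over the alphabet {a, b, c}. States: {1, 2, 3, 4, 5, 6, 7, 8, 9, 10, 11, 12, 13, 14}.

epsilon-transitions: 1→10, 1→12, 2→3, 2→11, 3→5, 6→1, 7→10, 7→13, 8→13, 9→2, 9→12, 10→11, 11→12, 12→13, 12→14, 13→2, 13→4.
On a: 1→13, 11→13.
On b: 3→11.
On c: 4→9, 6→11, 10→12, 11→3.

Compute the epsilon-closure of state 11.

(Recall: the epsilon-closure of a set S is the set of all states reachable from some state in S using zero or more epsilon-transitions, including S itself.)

Start with {11}.
From 11 via epsilon: add 12.
From 12 via epsilon: add 13, 14.
From 13 via epsilon: add 2, 4.
From 2 via epsilon: add 3.
From 3 via epsilon: add 5.
No new states can be added; the closed set is {2, 3, 4, 5, 11, 12, 13, 14}.

{2, 3, 4, 5, 11, 12, 13, 14}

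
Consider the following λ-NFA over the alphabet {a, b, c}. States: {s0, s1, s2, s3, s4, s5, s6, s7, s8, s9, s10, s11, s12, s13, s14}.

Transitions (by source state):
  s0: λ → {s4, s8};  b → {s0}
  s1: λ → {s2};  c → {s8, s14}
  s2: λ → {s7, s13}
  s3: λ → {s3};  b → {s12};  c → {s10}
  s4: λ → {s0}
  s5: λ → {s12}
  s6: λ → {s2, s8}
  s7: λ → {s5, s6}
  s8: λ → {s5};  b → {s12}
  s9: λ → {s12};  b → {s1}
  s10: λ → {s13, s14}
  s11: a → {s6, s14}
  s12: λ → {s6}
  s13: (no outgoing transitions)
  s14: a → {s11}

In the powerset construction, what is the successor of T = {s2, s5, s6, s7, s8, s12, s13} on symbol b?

s8 on b → {s12}.
No b-transition from s2, s5, s6, s7, s12, s13.
Union after reading b: {s12}.
Now take the λ-closure:
From s12 via λ: add s6.
From s6 via λ: add s2, s8.
From s2 via λ: add s7, s13.
From s8 via λ: add s5.
No new states can be added; the closed set is {s2, s5, s6, s7, s8, s12, s13}.

{s2, s5, s6, s7, s8, s12, s13}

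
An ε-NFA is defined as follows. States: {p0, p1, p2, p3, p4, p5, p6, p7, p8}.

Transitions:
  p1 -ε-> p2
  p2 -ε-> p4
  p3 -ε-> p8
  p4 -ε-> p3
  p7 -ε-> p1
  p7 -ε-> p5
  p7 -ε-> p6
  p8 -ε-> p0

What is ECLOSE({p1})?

{p0, p1, p2, p3, p4, p8}

Start with {p1}.
From p1 via ε: add p2.
From p2 via ε: add p4.
From p4 via ε: add p3.
From p3 via ε: add p8.
From p8 via ε: add p0.
No new states can be added; the closed set is {p0, p1, p2, p3, p4, p8}.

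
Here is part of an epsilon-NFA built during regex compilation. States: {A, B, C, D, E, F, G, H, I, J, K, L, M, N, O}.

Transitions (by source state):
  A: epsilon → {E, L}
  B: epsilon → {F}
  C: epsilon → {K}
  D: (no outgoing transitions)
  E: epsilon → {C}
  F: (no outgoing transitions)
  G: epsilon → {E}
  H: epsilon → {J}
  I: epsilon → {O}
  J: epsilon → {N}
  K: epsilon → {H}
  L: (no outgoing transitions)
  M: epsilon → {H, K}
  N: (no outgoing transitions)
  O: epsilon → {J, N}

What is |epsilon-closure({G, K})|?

7

Start with {G, K}.
From G via epsilon: add E.
From K via epsilon: add H.
From E via epsilon: add C.
From H via epsilon: add J.
From J via epsilon: add N.
epsilon-closure = {C, E, G, H, J, K, N}, which has 7 states.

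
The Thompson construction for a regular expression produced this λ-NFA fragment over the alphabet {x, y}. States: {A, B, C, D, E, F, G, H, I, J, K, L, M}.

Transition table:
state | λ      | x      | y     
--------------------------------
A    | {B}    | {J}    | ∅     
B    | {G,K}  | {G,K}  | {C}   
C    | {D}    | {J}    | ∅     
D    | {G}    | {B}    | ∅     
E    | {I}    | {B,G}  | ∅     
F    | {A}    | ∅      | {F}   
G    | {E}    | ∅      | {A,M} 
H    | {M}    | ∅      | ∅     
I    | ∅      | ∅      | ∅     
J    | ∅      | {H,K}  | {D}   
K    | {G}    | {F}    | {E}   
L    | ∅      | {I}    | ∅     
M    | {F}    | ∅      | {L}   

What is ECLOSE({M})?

{A, B, E, F, G, I, K, M}

Start with {M}.
From M via λ: add F.
From F via λ: add A.
From A via λ: add B.
From B via λ: add G, K.
From G via λ: add E.
From E via λ: add I.
No new states can be added; the closed set is {A, B, E, F, G, I, K, M}.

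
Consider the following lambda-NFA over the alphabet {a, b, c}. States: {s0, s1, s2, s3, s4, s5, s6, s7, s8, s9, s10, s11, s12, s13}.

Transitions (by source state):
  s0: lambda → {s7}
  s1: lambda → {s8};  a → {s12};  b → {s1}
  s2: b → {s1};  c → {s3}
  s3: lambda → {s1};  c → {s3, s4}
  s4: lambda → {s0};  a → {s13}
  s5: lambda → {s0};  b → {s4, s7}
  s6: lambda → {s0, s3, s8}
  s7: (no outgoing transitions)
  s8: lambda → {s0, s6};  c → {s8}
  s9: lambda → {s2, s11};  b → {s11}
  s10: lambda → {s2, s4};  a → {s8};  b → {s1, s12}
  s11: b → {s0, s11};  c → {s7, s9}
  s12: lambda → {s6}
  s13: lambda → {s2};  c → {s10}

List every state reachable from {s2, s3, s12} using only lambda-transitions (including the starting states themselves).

{s0, s1, s2, s3, s6, s7, s8, s12}

Start with {s2, s3, s12}.
From s3 via lambda: add s1.
From s12 via lambda: add s6.
From s1 via lambda: add s8.
From s6 via lambda: add s0.
From s0 via lambda: add s7.
No new states can be added; the closed set is {s0, s1, s2, s3, s6, s7, s8, s12}.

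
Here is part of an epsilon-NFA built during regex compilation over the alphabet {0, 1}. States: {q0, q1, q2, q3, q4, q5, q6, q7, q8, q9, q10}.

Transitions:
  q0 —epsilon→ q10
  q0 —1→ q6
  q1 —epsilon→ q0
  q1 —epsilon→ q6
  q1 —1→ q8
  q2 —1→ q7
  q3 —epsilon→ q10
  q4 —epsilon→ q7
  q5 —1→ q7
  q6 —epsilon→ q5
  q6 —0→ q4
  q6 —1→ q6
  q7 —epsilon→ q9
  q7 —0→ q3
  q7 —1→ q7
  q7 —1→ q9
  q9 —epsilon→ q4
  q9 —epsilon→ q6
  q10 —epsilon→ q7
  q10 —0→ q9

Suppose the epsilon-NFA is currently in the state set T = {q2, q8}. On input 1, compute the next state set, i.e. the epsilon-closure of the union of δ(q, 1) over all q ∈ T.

q2 on 1 → {q7}.
No 1-transition from q8.
Union after reading 1: {q7}.
Now take the epsilon-closure:
From q7 via epsilon: add q9.
From q9 via epsilon: add q4, q6.
From q6 via epsilon: add q5.
No new states can be added; the closed set is {q4, q5, q6, q7, q9}.

{q4, q5, q6, q7, q9}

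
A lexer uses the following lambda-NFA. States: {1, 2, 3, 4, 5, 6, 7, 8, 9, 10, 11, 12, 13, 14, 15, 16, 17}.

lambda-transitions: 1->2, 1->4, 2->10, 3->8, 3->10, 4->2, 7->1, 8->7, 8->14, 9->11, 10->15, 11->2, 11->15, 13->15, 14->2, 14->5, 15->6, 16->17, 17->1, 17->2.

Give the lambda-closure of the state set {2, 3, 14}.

Start with {2, 3, 14}.
From 2 via lambda: add 10.
From 3 via lambda: add 8.
From 14 via lambda: add 5.
From 8 via lambda: add 7.
From 10 via lambda: add 15.
From 7 via lambda: add 1.
From 15 via lambda: add 6.
From 1 via lambda: add 4.
No new states can be added; the closed set is {1, 2, 3, 4, 5, 6, 7, 8, 10, 14, 15}.

{1, 2, 3, 4, 5, 6, 7, 8, 10, 14, 15}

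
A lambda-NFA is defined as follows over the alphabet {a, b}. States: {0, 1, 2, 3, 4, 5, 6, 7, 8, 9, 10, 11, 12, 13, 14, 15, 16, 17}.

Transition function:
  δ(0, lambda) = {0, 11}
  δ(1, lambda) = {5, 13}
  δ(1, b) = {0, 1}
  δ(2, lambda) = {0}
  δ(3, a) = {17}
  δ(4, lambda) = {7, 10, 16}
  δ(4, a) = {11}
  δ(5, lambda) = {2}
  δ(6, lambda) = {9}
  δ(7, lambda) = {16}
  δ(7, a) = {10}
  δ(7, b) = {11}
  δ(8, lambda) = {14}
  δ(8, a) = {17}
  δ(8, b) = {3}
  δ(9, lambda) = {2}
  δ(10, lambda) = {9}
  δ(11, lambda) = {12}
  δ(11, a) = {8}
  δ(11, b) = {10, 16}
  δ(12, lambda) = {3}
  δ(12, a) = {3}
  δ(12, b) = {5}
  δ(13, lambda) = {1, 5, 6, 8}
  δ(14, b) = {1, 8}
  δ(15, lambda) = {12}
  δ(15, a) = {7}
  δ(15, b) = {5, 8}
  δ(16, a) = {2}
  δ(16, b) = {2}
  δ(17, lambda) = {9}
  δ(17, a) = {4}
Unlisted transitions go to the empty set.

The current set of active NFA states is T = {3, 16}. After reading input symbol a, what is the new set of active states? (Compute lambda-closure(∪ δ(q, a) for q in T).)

{0, 2, 3, 9, 11, 12, 17}

3 on a → {17}.
16 on a → {2}.
Union after reading a: {2, 17}.
Now take the lambda-closure:
From 2 via lambda: add 0.
From 17 via lambda: add 9.
From 0 via lambda: add 11.
From 11 via lambda: add 12.
From 12 via lambda: add 3.
No new states can be added; the closed set is {0, 2, 3, 9, 11, 12, 17}.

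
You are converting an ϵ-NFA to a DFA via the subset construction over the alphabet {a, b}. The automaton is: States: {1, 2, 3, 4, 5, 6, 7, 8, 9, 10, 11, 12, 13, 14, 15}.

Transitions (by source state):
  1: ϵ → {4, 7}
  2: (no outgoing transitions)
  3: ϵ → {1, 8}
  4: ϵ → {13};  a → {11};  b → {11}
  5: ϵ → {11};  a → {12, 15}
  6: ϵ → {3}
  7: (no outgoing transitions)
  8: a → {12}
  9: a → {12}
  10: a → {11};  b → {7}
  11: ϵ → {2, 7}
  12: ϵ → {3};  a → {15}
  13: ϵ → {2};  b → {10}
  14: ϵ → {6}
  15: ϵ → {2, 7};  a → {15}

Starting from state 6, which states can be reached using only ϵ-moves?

{1, 2, 3, 4, 6, 7, 8, 13}

Start with {6}.
From 6 via ϵ: add 3.
From 3 via ϵ: add 1, 8.
From 1 via ϵ: add 4, 7.
From 4 via ϵ: add 13.
From 13 via ϵ: add 2.
No new states can be added; the closed set is {1, 2, 3, 4, 6, 7, 8, 13}.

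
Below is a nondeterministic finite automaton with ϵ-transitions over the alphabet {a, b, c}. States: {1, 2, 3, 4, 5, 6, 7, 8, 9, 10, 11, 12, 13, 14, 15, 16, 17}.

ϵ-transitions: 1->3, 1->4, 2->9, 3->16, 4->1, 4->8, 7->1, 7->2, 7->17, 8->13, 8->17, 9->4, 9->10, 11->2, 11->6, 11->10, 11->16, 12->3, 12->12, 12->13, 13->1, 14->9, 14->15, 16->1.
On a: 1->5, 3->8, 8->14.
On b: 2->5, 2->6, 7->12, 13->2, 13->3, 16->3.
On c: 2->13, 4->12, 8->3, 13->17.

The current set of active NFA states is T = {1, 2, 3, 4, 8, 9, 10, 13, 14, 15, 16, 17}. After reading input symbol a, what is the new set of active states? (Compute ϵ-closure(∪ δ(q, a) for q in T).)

1 on a → {5}.
3 on a → {8}.
8 on a → {14}.
No a-transition from 2, 4, 9, 10, 13, 14, 15, 16, 17.
Union after reading a: {5, 8, 14}.
Now take the ϵ-closure:
From 8 via ϵ: add 13, 17.
From 14 via ϵ: add 9, 15.
From 9 via ϵ: add 4, 10.
From 13 via ϵ: add 1.
From 1 via ϵ: add 3.
From 3 via ϵ: add 16.
No new states can be added; the closed set is {1, 3, 4, 5, 8, 9, 10, 13, 14, 15, 16, 17}.

{1, 3, 4, 5, 8, 9, 10, 13, 14, 15, 16, 17}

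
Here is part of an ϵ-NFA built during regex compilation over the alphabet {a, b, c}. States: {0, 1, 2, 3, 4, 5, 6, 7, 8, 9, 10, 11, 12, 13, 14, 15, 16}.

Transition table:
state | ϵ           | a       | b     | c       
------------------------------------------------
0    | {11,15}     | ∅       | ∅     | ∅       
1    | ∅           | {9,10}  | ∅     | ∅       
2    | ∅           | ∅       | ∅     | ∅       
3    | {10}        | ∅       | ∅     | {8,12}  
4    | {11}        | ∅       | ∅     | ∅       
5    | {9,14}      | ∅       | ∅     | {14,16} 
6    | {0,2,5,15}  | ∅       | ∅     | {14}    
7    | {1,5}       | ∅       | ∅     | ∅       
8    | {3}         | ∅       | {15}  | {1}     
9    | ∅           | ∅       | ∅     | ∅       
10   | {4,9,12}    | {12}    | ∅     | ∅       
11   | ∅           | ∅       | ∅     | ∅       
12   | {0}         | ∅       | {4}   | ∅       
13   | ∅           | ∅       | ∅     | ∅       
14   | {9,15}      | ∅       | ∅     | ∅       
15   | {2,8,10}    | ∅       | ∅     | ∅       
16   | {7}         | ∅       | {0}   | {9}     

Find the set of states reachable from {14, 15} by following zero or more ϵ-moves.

Start with {14, 15}.
From 14 via ϵ: add 9.
From 15 via ϵ: add 2, 8, 10.
From 8 via ϵ: add 3.
From 10 via ϵ: add 4, 12.
From 4 via ϵ: add 11.
From 12 via ϵ: add 0.
No new states can be added; the closed set is {0, 2, 3, 4, 8, 9, 10, 11, 12, 14, 15}.

{0, 2, 3, 4, 8, 9, 10, 11, 12, 14, 15}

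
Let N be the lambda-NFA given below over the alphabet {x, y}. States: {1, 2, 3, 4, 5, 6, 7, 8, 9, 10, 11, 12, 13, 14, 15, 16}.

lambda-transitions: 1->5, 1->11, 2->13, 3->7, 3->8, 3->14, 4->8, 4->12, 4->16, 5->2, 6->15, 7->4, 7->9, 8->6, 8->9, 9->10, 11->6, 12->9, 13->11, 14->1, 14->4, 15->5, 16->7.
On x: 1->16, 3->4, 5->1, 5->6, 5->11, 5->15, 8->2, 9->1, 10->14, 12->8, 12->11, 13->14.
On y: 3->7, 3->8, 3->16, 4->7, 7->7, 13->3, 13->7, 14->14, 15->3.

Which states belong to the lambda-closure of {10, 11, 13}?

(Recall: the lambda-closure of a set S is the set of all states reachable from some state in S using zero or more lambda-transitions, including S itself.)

Start with {10, 11, 13}.
From 11 via lambda: add 6.
From 6 via lambda: add 15.
From 15 via lambda: add 5.
From 5 via lambda: add 2.
No new states can be added; the closed set is {2, 5, 6, 10, 11, 13, 15}.

{2, 5, 6, 10, 11, 13, 15}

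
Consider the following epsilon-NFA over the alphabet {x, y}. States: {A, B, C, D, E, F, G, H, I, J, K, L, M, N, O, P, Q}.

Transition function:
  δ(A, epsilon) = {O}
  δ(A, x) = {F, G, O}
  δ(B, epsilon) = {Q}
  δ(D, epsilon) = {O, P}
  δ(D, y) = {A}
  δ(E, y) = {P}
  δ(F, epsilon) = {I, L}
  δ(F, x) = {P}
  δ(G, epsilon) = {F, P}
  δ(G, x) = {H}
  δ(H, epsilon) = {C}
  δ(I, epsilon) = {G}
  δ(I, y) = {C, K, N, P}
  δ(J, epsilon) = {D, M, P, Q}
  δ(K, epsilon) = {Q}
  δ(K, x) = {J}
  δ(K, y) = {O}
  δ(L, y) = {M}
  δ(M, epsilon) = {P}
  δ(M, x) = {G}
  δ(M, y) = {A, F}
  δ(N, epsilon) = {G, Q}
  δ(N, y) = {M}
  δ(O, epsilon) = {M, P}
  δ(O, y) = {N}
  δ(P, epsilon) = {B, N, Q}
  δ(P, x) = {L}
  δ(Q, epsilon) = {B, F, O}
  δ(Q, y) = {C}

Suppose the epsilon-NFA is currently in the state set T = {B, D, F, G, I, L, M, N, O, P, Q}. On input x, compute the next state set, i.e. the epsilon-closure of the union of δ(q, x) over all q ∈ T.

{B, C, F, G, H, I, L, M, N, O, P, Q}

F on x → {P}.
G on x → {H}.
M on x → {G}.
P on x → {L}.
No x-transition from B, D, I, L, N, O, Q.
Union after reading x: {G, H, L, P}.
Now take the epsilon-closure:
From G via epsilon: add F.
From H via epsilon: add C.
From P via epsilon: add B, N, Q.
From F via epsilon: add I.
From Q via epsilon: add O.
From O via epsilon: add M.
No new states can be added; the closed set is {B, C, F, G, H, I, L, M, N, O, P, Q}.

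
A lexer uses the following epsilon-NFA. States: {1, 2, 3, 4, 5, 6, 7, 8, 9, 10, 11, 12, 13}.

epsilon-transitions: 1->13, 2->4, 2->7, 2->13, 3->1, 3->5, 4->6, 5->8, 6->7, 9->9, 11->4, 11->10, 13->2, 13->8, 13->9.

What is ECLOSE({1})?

{1, 2, 4, 6, 7, 8, 9, 13}

Start with {1}.
From 1 via epsilon: add 13.
From 13 via epsilon: add 2, 8, 9.
From 2 via epsilon: add 4, 7.
From 4 via epsilon: add 6.
No new states can be added; the closed set is {1, 2, 4, 6, 7, 8, 9, 13}.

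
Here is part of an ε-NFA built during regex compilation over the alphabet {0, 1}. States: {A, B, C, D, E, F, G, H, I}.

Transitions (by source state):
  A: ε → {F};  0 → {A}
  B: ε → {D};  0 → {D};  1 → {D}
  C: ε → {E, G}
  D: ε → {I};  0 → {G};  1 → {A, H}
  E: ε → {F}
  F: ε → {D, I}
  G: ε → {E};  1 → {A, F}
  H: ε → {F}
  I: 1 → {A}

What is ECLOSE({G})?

{D, E, F, G, I}

Start with {G}.
From G via ε: add E.
From E via ε: add F.
From F via ε: add D, I.
No new states can be added; the closed set is {D, E, F, G, I}.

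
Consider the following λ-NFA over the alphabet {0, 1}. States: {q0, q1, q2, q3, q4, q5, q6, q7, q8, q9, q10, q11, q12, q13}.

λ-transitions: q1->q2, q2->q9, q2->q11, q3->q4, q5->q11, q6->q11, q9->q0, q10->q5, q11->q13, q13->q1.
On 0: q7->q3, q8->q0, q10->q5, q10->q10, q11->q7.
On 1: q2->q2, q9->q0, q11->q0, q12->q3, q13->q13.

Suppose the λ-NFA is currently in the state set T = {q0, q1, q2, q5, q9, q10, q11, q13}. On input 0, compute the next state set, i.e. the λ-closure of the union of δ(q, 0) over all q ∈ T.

q10 on 0 → {q5, q10}.
q11 on 0 → {q7}.
No 0-transition from q0, q1, q2, q5, q9, q13.
Union after reading 0: {q5, q7, q10}.
Now take the λ-closure:
From q5 via λ: add q11.
From q11 via λ: add q13.
From q13 via λ: add q1.
From q1 via λ: add q2.
From q2 via λ: add q9.
From q9 via λ: add q0.
No new states can be added; the closed set is {q0, q1, q2, q5, q7, q9, q10, q11, q13}.

{q0, q1, q2, q5, q7, q9, q10, q11, q13}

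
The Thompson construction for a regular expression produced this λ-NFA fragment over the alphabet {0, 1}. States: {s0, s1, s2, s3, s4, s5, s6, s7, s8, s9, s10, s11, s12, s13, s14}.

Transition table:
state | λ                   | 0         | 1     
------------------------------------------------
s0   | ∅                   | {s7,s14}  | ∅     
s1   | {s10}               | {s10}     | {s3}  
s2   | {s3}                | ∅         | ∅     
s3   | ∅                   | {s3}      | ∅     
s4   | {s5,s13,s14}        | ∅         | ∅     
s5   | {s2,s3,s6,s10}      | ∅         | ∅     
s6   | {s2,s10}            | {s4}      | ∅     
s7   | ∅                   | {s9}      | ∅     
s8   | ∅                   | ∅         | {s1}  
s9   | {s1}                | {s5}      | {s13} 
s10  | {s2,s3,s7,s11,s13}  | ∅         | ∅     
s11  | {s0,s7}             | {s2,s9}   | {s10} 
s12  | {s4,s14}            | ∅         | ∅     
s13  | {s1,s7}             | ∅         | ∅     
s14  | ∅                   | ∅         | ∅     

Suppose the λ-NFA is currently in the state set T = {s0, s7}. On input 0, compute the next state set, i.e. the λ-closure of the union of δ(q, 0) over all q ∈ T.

{s0, s1, s2, s3, s7, s9, s10, s11, s13, s14}

s0 on 0 → {s7, s14}.
s7 on 0 → {s9}.
Union after reading 0: {s7, s9, s14}.
Now take the λ-closure:
From s9 via λ: add s1.
From s1 via λ: add s10.
From s10 via λ: add s2, s3, s11, s13.
From s11 via λ: add s0.
No new states can be added; the closed set is {s0, s1, s2, s3, s7, s9, s10, s11, s13, s14}.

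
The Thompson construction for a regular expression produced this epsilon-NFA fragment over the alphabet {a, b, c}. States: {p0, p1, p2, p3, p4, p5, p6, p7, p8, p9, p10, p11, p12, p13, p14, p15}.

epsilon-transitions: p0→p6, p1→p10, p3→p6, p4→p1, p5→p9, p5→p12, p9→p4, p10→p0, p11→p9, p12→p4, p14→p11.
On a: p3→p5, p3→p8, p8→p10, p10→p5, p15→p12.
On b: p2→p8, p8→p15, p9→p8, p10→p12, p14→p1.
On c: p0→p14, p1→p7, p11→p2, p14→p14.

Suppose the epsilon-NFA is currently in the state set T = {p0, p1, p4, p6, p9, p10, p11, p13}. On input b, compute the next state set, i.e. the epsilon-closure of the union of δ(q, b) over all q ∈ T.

p9 on b → {p8}.
p10 on b → {p12}.
No b-transition from p0, p1, p4, p6, p11, p13.
Union after reading b: {p8, p12}.
Now take the epsilon-closure:
From p12 via epsilon: add p4.
From p4 via epsilon: add p1.
From p1 via epsilon: add p10.
From p10 via epsilon: add p0.
From p0 via epsilon: add p6.
No new states can be added; the closed set is {p0, p1, p4, p6, p8, p10, p12}.

{p0, p1, p4, p6, p8, p10, p12}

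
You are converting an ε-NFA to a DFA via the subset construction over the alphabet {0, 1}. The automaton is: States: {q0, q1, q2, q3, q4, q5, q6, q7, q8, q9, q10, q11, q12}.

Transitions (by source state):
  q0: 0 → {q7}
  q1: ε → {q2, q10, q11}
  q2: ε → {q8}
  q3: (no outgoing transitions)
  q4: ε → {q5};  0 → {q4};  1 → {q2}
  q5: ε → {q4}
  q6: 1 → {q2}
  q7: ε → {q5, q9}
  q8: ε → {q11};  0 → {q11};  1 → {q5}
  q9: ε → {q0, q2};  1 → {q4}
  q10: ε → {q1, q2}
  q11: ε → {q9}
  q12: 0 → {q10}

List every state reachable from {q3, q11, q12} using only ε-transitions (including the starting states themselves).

{q0, q2, q3, q8, q9, q11, q12}

Start with {q3, q11, q12}.
From q11 via ε: add q9.
From q9 via ε: add q0, q2.
From q2 via ε: add q8.
No new states can be added; the closed set is {q0, q2, q3, q8, q9, q11, q12}.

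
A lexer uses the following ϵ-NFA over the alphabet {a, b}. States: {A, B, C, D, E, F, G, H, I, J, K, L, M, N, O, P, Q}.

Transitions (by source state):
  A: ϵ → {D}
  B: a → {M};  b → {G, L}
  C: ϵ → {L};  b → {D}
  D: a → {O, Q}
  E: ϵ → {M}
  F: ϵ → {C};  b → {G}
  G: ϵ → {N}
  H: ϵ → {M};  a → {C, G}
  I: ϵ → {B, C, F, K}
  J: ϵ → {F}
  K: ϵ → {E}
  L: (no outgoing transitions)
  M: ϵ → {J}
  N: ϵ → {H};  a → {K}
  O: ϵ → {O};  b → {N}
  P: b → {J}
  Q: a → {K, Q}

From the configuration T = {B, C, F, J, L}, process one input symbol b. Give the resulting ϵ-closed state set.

B on b → {G, L}.
C on b → {D}.
F on b → {G}.
No b-transition from J, L.
Union after reading b: {D, G, L}.
Now take the ϵ-closure:
From G via ϵ: add N.
From N via ϵ: add H.
From H via ϵ: add M.
From M via ϵ: add J.
From J via ϵ: add F.
From F via ϵ: add C.
No new states can be added; the closed set is {C, D, F, G, H, J, L, M, N}.

{C, D, F, G, H, J, L, M, N}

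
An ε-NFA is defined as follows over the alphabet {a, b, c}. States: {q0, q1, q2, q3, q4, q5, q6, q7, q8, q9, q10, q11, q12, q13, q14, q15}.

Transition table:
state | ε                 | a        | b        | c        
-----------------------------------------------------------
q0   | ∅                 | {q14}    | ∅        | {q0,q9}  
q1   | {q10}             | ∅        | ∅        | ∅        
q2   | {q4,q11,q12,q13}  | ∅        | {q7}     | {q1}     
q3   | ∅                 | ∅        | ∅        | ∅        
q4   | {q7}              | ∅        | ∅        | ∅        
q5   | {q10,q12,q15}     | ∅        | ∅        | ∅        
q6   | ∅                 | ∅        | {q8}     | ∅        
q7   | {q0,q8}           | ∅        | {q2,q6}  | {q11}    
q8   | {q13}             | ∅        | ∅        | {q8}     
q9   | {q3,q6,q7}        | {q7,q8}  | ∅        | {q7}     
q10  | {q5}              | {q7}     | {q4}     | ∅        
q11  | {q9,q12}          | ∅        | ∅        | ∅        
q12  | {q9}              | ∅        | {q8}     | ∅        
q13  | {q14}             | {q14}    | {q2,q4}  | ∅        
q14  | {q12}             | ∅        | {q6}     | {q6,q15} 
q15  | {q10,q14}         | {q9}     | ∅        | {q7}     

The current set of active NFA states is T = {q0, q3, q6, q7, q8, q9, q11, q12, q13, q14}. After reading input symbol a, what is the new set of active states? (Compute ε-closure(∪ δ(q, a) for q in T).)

{q0, q3, q6, q7, q8, q9, q12, q13, q14}

q0 on a → {q14}.
q9 on a → {q7, q8}.
q13 on a → {q14}.
No a-transition from q3, q6, q7, q8, q11, q12, q14.
Union after reading a: {q7, q8, q14}.
Now take the ε-closure:
From q7 via ε: add q0.
From q8 via ε: add q13.
From q14 via ε: add q12.
From q12 via ε: add q9.
From q9 via ε: add q3, q6.
No new states can be added; the closed set is {q0, q3, q6, q7, q8, q9, q12, q13, q14}.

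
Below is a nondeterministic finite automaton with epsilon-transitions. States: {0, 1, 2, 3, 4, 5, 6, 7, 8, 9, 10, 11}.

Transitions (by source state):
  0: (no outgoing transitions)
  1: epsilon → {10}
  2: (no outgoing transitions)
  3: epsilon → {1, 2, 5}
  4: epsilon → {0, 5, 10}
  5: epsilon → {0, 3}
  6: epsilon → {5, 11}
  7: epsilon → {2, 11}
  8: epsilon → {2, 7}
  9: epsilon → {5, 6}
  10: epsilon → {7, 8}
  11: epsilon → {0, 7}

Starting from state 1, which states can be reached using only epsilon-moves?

{0, 1, 2, 7, 8, 10, 11}

Start with {1}.
From 1 via epsilon: add 10.
From 10 via epsilon: add 7, 8.
From 7 via epsilon: add 2, 11.
From 11 via epsilon: add 0.
No new states can be added; the closed set is {0, 1, 2, 7, 8, 10, 11}.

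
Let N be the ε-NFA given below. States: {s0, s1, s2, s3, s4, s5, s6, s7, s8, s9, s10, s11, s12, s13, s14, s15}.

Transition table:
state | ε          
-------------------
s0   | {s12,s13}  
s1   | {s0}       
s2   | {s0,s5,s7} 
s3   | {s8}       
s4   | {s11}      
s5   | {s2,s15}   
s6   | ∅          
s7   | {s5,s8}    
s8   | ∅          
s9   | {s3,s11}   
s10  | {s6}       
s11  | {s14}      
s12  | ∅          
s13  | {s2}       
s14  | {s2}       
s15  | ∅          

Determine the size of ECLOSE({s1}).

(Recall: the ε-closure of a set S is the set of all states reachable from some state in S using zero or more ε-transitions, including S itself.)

Start with {s1}.
From s1 via ε: add s0.
From s0 via ε: add s12, s13.
From s13 via ε: add s2.
From s2 via ε: add s5, s7.
From s5 via ε: add s15.
From s7 via ε: add s8.
ε-closure = {s0, s1, s2, s5, s7, s8, s12, s13, s15}, which has 9 states.

9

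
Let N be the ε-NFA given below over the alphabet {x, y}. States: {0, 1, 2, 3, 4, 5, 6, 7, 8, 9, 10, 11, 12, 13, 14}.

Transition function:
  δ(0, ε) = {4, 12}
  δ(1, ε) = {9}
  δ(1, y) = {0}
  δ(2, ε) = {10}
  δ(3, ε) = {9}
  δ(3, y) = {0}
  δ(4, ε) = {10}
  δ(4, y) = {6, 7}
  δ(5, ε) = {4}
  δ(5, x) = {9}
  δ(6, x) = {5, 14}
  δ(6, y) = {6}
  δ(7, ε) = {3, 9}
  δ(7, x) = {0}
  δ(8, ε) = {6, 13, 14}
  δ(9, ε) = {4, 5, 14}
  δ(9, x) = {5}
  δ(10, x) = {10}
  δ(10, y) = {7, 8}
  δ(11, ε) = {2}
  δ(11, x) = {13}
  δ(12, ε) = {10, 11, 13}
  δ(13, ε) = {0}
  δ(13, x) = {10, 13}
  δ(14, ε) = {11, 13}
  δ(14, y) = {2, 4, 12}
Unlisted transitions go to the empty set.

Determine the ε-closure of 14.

Start with {14}.
From 14 via ε: add 11, 13.
From 11 via ε: add 2.
From 13 via ε: add 0.
From 0 via ε: add 4, 12.
From 2 via ε: add 10.
No new states can be added; the closed set is {0, 2, 4, 10, 11, 12, 13, 14}.

{0, 2, 4, 10, 11, 12, 13, 14}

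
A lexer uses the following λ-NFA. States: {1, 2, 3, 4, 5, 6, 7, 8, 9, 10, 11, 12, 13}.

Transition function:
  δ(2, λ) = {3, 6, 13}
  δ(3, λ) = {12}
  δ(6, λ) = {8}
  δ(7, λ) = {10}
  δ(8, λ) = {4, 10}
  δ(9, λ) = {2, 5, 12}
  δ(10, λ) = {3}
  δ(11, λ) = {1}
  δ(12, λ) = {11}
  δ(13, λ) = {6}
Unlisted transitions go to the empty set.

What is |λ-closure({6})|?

Start with {6}.
From 6 via λ: add 8.
From 8 via λ: add 4, 10.
From 10 via λ: add 3.
From 3 via λ: add 12.
From 12 via λ: add 11.
From 11 via λ: add 1.
λ-closure = {1, 3, 4, 6, 8, 10, 11, 12}, which has 8 states.

8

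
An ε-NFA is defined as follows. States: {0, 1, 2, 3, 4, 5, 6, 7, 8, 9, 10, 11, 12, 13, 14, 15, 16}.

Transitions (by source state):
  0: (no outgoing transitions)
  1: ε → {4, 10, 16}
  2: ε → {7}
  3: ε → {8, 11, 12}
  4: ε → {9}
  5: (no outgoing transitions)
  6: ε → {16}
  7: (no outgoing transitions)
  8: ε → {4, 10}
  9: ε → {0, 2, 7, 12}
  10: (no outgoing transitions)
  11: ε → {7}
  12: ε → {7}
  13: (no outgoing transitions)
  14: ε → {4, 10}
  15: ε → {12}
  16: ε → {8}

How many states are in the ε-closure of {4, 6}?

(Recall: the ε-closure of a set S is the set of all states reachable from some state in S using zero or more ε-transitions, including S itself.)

Start with {4, 6}.
From 4 via ε: add 9.
From 6 via ε: add 16.
From 9 via ε: add 0, 2, 7, 12.
From 16 via ε: add 8.
From 8 via ε: add 10.
ε-closure = {0, 2, 4, 6, 7, 8, 9, 10, 12, 16}, which has 10 states.

10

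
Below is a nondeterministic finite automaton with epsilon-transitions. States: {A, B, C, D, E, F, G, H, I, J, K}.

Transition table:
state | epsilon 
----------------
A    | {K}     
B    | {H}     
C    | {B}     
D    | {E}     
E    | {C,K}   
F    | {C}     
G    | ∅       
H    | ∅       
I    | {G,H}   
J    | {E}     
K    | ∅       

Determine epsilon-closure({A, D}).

{A, B, C, D, E, H, K}

Start with {A, D}.
From A via epsilon: add K.
From D via epsilon: add E.
From E via epsilon: add C.
From C via epsilon: add B.
From B via epsilon: add H.
No new states can be added; the closed set is {A, B, C, D, E, H, K}.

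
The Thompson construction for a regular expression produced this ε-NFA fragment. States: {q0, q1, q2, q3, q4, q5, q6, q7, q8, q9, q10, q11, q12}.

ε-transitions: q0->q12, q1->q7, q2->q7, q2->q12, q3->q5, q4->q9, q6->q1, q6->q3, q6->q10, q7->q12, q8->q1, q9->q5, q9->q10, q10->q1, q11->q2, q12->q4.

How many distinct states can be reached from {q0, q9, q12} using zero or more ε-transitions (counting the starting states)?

8

Start with {q0, q9, q12}.
From q9 via ε: add q5, q10.
From q12 via ε: add q4.
From q10 via ε: add q1.
From q1 via ε: add q7.
ε-closure = {q0, q1, q4, q5, q7, q9, q10, q12}, which has 8 states.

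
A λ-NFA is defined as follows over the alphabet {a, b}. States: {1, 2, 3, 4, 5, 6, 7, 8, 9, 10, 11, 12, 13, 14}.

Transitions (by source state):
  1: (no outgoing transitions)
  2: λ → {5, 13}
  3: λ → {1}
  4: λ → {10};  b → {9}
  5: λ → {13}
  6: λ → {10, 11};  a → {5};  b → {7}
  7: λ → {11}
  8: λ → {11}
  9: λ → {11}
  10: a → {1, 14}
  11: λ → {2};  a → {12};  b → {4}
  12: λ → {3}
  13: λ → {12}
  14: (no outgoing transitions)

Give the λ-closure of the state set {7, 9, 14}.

Start with {7, 9, 14}.
From 7 via λ: add 11.
From 11 via λ: add 2.
From 2 via λ: add 5, 13.
From 13 via λ: add 12.
From 12 via λ: add 3.
From 3 via λ: add 1.
No new states can be added; the closed set is {1, 2, 3, 5, 7, 9, 11, 12, 13, 14}.

{1, 2, 3, 5, 7, 9, 11, 12, 13, 14}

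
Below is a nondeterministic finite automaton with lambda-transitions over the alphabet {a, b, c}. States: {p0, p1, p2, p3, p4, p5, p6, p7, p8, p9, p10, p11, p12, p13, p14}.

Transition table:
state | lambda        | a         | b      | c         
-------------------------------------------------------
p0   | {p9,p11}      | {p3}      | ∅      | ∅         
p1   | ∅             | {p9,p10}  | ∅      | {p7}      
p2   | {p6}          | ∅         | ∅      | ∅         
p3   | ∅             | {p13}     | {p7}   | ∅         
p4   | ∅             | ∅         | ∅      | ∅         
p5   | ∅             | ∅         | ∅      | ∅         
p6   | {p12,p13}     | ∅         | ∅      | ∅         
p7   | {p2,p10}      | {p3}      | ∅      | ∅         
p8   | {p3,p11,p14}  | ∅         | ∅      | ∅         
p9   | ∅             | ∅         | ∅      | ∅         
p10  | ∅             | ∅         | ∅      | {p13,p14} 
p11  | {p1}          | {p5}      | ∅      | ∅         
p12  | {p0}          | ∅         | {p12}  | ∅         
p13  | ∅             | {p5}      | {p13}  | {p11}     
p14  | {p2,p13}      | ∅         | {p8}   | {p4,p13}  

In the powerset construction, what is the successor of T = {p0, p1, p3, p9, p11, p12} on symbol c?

{p0, p1, p2, p6, p7, p9, p10, p11, p12, p13}

p1 on c → {p7}.
No c-transition from p0, p3, p9, p11, p12.
Union after reading c: {p7}.
Now take the lambda-closure:
From p7 via lambda: add p2, p10.
From p2 via lambda: add p6.
From p6 via lambda: add p12, p13.
From p12 via lambda: add p0.
From p0 via lambda: add p9, p11.
From p11 via lambda: add p1.
No new states can be added; the closed set is {p0, p1, p2, p6, p7, p9, p10, p11, p12, p13}.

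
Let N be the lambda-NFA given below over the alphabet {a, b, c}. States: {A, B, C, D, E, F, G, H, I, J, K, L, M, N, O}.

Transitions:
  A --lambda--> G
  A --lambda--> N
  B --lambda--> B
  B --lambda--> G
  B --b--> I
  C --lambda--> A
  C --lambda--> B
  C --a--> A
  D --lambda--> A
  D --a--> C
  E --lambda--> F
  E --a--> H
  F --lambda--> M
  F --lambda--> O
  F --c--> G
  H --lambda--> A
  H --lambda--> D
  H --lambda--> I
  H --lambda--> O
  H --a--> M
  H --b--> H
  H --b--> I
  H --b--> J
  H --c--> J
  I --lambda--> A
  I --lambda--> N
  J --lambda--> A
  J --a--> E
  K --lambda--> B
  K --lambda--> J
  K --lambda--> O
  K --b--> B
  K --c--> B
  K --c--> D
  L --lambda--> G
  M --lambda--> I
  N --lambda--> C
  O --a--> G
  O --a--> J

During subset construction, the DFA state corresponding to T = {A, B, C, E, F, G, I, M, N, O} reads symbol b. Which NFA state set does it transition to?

{A, B, C, G, I, N}

B on b → {I}.
No b-transition from A, C, E, F, G, I, M, N, O.
Union after reading b: {I}.
Now take the lambda-closure:
From I via lambda: add A, N.
From A via lambda: add G.
From N via lambda: add C.
From C via lambda: add B.
No new states can be added; the closed set is {A, B, C, G, I, N}.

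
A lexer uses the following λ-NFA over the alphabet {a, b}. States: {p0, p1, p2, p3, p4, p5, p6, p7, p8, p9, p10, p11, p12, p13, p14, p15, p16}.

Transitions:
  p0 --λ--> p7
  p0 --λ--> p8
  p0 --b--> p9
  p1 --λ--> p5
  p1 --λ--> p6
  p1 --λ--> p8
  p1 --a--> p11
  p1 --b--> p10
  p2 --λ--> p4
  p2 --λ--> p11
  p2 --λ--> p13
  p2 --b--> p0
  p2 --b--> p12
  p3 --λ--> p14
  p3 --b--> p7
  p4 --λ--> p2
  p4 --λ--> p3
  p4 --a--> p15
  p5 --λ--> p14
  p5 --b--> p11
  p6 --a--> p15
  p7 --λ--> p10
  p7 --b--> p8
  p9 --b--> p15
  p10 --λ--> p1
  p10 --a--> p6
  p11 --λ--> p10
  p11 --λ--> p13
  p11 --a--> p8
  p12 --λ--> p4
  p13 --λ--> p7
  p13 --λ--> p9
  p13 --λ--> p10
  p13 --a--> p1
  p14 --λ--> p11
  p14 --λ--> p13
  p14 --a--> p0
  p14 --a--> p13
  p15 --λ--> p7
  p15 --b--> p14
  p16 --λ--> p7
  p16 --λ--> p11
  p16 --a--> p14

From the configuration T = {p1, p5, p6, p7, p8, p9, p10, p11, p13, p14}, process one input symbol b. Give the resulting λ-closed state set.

{p1, p5, p6, p7, p8, p9, p10, p11, p13, p14, p15}

p1 on b → {p10}.
p5 on b → {p11}.
p7 on b → {p8}.
p9 on b → {p15}.
No b-transition from p6, p8, p10, p11, p13, p14.
Union after reading b: {p8, p10, p11, p15}.
Now take the λ-closure:
From p10 via λ: add p1.
From p11 via λ: add p13.
From p15 via λ: add p7.
From p1 via λ: add p5, p6.
From p13 via λ: add p9.
From p5 via λ: add p14.
No new states can be added; the closed set is {p1, p5, p6, p7, p8, p9, p10, p11, p13, p14, p15}.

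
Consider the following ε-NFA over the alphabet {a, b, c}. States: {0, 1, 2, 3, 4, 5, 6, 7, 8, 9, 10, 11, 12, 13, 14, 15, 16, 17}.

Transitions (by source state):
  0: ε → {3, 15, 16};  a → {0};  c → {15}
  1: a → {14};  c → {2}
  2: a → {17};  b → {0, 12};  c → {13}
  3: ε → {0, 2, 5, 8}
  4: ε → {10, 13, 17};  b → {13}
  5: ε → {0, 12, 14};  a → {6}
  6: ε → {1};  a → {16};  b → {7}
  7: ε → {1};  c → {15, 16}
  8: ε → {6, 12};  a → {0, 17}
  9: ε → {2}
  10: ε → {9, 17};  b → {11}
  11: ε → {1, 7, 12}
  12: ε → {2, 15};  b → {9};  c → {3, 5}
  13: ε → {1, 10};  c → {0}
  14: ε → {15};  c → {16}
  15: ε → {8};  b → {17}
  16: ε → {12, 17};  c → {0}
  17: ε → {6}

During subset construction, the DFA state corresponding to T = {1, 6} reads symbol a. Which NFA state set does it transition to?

{1, 2, 6, 8, 12, 14, 15, 16, 17}

1 on a → {14}.
6 on a → {16}.
Union after reading a: {14, 16}.
Now take the ε-closure:
From 14 via ε: add 15.
From 16 via ε: add 12, 17.
From 12 via ε: add 2.
From 15 via ε: add 8.
From 17 via ε: add 6.
From 6 via ε: add 1.
No new states can be added; the closed set is {1, 2, 6, 8, 12, 14, 15, 16, 17}.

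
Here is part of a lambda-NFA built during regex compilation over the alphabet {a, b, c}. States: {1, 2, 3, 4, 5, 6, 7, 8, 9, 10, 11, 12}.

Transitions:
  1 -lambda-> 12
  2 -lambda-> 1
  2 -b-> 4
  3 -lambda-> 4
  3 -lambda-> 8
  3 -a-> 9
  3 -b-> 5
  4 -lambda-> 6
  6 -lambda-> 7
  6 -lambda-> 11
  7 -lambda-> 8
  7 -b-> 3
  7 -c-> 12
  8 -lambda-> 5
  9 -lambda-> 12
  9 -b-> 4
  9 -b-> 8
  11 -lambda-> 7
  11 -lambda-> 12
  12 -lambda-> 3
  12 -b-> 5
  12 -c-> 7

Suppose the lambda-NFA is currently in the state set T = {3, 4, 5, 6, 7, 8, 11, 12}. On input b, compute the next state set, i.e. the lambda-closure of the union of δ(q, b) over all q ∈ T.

3 on b → {5}.
7 on b → {3}.
12 on b → {5}.
No b-transition from 4, 5, 6, 8, 11.
Union after reading b: {3, 5}.
Now take the lambda-closure:
From 3 via lambda: add 4, 8.
From 4 via lambda: add 6.
From 6 via lambda: add 7, 11.
From 11 via lambda: add 12.
No new states can be added; the closed set is {3, 4, 5, 6, 7, 8, 11, 12}.

{3, 4, 5, 6, 7, 8, 11, 12}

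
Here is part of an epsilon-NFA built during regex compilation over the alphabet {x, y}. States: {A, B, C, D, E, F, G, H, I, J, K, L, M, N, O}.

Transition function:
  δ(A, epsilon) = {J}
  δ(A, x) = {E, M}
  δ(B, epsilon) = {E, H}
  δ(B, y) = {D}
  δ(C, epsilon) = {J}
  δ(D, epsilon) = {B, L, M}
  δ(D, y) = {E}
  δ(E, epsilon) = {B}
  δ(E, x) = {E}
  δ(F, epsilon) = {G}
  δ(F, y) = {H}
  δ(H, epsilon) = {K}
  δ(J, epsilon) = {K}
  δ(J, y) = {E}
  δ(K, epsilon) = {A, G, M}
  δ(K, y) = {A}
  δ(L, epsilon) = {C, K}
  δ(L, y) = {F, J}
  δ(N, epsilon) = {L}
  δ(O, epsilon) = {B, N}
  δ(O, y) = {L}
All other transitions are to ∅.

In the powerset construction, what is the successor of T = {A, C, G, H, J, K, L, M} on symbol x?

A on x → {E, M}.
No x-transition from C, G, H, J, K, L, M.
Union after reading x: {E, M}.
Now take the epsilon-closure:
From E via epsilon: add B.
From B via epsilon: add H.
From H via epsilon: add K.
From K via epsilon: add A, G.
From A via epsilon: add J.
No new states can be added; the closed set is {A, B, E, G, H, J, K, M}.

{A, B, E, G, H, J, K, M}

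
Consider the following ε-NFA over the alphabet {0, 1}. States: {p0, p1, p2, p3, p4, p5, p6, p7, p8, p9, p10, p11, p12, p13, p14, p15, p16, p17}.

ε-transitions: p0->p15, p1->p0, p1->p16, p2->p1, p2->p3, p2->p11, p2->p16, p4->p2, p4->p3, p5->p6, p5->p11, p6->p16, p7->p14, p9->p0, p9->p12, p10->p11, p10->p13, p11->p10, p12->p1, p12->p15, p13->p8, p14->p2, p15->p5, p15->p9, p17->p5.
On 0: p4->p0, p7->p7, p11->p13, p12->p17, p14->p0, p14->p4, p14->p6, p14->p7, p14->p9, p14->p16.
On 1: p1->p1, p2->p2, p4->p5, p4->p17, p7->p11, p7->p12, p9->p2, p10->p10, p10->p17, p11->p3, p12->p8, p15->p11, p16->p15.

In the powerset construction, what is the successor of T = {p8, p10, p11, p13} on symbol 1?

p10 on 1 → {p10, p17}.
p11 on 1 → {p3}.
No 1-transition from p8, p13.
Union after reading 1: {p3, p10, p17}.
Now take the ε-closure:
From p10 via ε: add p11, p13.
From p17 via ε: add p5.
From p5 via ε: add p6.
From p13 via ε: add p8.
From p6 via ε: add p16.
No new states can be added; the closed set is {p3, p5, p6, p8, p10, p11, p13, p16, p17}.

{p3, p5, p6, p8, p10, p11, p13, p16, p17}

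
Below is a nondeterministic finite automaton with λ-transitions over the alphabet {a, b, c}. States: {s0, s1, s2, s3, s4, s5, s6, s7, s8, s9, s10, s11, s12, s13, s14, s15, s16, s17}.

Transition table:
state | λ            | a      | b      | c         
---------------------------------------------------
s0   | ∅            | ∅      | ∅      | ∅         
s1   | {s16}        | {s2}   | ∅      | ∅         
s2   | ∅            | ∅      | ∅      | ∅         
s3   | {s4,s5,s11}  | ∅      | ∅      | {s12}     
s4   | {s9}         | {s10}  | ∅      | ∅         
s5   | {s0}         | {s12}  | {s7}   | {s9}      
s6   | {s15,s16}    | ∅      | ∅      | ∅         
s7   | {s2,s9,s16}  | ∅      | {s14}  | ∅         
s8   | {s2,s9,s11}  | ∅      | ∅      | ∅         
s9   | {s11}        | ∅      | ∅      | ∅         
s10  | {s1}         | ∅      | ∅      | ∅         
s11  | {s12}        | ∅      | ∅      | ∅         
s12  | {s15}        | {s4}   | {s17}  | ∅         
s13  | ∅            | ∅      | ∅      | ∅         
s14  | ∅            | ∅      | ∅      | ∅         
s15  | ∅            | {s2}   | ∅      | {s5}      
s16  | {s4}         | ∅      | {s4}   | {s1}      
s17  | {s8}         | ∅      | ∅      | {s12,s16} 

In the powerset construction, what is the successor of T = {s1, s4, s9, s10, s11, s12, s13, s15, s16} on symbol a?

{s1, s2, s4, s9, s10, s11, s12, s15, s16}

s1 on a → {s2}.
s4 on a → {s10}.
s12 on a → {s4}.
s15 on a → {s2}.
No a-transition from s9, s10, s11, s13, s16.
Union after reading a: {s2, s4, s10}.
Now take the λ-closure:
From s4 via λ: add s9.
From s10 via λ: add s1.
From s1 via λ: add s16.
From s9 via λ: add s11.
From s11 via λ: add s12.
From s12 via λ: add s15.
No new states can be added; the closed set is {s1, s2, s4, s9, s10, s11, s12, s15, s16}.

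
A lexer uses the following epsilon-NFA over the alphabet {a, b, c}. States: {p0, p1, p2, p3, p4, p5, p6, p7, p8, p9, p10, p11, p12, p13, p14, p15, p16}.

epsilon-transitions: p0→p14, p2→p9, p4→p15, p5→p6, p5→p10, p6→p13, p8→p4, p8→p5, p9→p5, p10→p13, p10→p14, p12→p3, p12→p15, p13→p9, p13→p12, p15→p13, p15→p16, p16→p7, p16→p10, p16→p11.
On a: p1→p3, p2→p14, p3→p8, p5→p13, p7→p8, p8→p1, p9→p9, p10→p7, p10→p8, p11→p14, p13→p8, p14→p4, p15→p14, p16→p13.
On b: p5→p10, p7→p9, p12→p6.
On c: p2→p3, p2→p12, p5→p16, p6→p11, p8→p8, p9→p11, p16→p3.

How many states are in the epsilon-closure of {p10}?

Start with {p10}.
From p10 via epsilon: add p13, p14.
From p13 via epsilon: add p9, p12.
From p9 via epsilon: add p5.
From p12 via epsilon: add p3, p15.
From p5 via epsilon: add p6.
From p15 via epsilon: add p16.
From p16 via epsilon: add p7, p11.
epsilon-closure = {p3, p5, p6, p7, p9, p10, p11, p12, p13, p14, p15, p16}, which has 12 states.

12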